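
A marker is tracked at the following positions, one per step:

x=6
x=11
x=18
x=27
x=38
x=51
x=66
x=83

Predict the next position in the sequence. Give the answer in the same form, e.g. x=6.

x=102

First differences are +5, +7, +9, +11, +13, +15, +17; their common second difference is +2 (constant acceleration).
step 8: 83 + 19 → x=102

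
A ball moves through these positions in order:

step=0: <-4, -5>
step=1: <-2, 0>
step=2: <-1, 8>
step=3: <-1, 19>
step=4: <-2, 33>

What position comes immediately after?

First differences are <+2, +5>, <+1, +8>, <+0, +11>, <-1, +14>; their common second difference is <-1, +3> (constant acceleration).
step 5: <-2, 33> + <-2, +17> → <-4, 50>

<-4, 50>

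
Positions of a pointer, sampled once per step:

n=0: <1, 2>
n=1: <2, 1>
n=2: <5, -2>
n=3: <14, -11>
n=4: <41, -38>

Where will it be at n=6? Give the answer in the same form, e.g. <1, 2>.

The jumps are <+1, -1>, <+3, -3>, <+9, -9>, <+27, -27> — a geometric progression with ratio 3.
step 5: <41, -38> + <+81, -81> → <122, -119>
step 6: <122, -119> + <+243, -243> → <365, -362>

<365, -362>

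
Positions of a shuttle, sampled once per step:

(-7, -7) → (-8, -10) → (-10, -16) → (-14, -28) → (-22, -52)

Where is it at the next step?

Step-to-step displacements: (-1, -3), (-2, -6), (-4, -12), (-8, -24); each is 2× the previous.
step 5: (-22, -52) + (-16, -48) → (-38, -100)

(-38, -100)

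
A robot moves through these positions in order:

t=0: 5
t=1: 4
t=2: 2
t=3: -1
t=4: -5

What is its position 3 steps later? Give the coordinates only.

Taking differences between consecutive positions: -1, -2, -3, -4. These grow by -1 each step.
step 5: -5 − 5 → -10
step 6: -10 − 6 → -16
step 7: -16 − 7 → -23

-23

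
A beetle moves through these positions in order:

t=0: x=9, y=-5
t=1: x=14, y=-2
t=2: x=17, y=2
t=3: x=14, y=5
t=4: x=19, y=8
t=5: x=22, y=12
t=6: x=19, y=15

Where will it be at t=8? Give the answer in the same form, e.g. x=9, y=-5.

x=27, y=22

The moves between consecutive positions are (+5,+3), (+3,+4), (-3,+3), (+5,+3), (+3,+4), (-3,+3); they repeat the 3-cycle [(+5,+3), (+3,+4), (-3,+3)].
step 7: apply (+5,+3) → x=24, y=18
step 8: apply (+3,+4) → x=27, y=22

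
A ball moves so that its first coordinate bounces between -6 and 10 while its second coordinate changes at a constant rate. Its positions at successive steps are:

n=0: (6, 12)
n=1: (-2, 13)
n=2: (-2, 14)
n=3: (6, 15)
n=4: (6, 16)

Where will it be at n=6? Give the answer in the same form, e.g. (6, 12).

(-2, 18)

The first coordinate reflects between -6 and 10, moving 8 per step.
  step 5: 6 → -2
  step 6: -2 → -2
The second coordinate changes by +1 each step: at step 6 it is 18.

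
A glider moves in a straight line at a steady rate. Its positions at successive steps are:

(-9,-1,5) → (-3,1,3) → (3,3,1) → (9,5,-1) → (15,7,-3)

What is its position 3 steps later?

(33,13,-9)

Each step adds (+6,+2,-2) to the position.
step 5: (15,7,-3) + (+6,+2,-2) → (21,9,-5)
step 6: (21,9,-5) + (+6,+2,-2) → (27,11,-7)
step 7: (27,11,-7) + (+6,+2,-2) → (33,13,-9)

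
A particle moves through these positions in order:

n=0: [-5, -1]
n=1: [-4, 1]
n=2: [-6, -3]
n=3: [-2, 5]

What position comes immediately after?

Consecutive displacements [+1, +2], [-2, -4], [+4, +8] scale by a factor of -2 each step.
step 4: [-2, 5] + [-8, -16] → [-10, -11]

[-10, -11]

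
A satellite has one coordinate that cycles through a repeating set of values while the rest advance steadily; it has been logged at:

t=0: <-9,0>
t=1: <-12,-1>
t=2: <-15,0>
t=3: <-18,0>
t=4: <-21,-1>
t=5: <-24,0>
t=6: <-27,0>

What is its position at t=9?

<-36,0>

First: linear, -3 per step → -36 at step 9.
Second: cycles through 0, -1, 0 every 3 steps. Step 9 lands at position 0 of the cycle → 0.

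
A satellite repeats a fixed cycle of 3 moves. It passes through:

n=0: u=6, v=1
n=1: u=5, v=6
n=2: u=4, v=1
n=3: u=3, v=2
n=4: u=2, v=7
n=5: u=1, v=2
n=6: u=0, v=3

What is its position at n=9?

u=-3, v=4

Step-to-step displacements: (-1, +5), (-1, -5), (-1, +1), (-1, +5), (-1, -5), (-1, +1) — a repeating cycle of length 3.
step 7: apply (-1, +5) → u=-1, v=8
step 8: apply (-1, -5) → u=-2, v=3
step 9: apply (-1, +1) → u=-3, v=4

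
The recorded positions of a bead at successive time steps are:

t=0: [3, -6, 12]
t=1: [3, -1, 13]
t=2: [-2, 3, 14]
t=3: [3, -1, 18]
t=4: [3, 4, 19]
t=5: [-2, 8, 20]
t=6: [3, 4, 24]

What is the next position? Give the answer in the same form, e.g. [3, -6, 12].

Differencing gives [+0, +5, +1], [-5, +4, +1], [+5, -4, +4], [+0, +5, +1], [-5, +4, +1], [+5, -4, +4]. This is the pattern [+0, +5, +1], [-5, +4, +1], [+5, -4, +4] repeated.
step 7: apply [+0, +5, +1] → [3, 9, 25]

[3, 9, 25]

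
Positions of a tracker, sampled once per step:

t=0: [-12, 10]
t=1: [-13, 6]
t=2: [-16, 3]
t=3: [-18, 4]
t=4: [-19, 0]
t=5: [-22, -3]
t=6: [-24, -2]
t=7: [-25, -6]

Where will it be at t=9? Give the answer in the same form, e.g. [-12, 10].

[-30, -8]

Step-to-step displacements: [-1, -4], [-3, -3], [-2, +1], [-1, -4], [-3, -3], [-2, +1], [-1, -4] — a repeating cycle of length 3.
step 8: apply [-3, -3] → [-28, -9]
step 9: apply [-2, +1] → [-30, -8]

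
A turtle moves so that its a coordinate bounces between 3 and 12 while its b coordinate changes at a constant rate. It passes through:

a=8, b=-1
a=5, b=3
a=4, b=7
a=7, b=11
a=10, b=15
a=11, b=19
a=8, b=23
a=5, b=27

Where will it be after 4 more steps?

a=11, b=43

The a coordinate travels 3 per step and bounces off the walls at 3 and 12.
  step 8: 5 → 4
  step 9: 4 → 7
  step 10: 7 → 10
  step 11: 10 → 11
The b coordinate changes by +4 each step: at step 11 it is 43.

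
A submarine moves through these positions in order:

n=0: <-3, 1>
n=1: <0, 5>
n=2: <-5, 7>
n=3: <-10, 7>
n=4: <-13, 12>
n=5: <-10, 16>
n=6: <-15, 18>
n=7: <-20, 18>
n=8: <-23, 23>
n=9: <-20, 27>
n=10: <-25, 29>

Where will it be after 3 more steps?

<-30, 38>

Step-to-step displacements: <+3, +4>, <-5, +2>, <-5, +0>, <-3, +5>, <+3, +4>, <-5, +2>, <-5, +0>, <-3, +5>, <+3, +4>, <-5, +2> — a repeating cycle of length 4.
step 11: apply <-5, +0> → <-30, 29>
step 12: apply <-3, +5> → <-33, 34>
step 13: apply <+3, +4> → <-30, 38>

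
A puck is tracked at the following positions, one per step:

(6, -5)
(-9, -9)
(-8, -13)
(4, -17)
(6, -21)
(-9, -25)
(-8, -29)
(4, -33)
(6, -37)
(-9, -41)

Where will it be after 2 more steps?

(4, -49)

First: cycles through 6, -9, -8, 4 every 4 steps. Step 11 lands at position 3 of the cycle → 4.
Second: linear, -4 per step → -49 at step 11.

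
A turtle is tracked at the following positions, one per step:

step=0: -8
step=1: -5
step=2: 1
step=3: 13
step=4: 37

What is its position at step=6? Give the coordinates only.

181

The jumps are +3, +6, +12, +24 — a geometric progression with ratio 2.
step 5: 37 + 48 → 85
step 6: 85 + 96 → 181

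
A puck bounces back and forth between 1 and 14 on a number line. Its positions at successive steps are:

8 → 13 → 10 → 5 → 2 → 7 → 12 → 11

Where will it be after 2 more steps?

1

The value travels 5 per step and bounces off the walls at 1 and 14.
  step 8: 11 → 6
  step 9: 6 → 1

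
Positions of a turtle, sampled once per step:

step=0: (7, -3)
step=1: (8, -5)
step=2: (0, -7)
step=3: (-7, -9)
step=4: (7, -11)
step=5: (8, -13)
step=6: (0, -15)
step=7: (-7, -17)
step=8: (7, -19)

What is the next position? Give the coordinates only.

(8, -21)

First: cycles through 7, 8, 0, -7 every 4 steps. Step 9 lands at position 1 of the cycle → 8.
Second: linear, -2 per step → -21 at step 9.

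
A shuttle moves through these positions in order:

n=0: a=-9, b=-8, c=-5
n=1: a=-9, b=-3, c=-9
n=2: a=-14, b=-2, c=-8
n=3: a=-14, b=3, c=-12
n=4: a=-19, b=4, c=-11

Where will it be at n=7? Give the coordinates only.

a=-24, b=15, c=-18

Differencing gives (+0,+5,-4), (-5,+1,+1), (+0,+5,-4), (-5,+1,+1). This is the pattern (+0,+5,-4), (-5,+1,+1) repeated.
step 5: apply (+0,+5,-4) → a=-19, b=9, c=-15
step 6: apply (-5,+1,+1) → a=-24, b=10, c=-14
step 7: apply (+0,+5,-4) → a=-24, b=15, c=-18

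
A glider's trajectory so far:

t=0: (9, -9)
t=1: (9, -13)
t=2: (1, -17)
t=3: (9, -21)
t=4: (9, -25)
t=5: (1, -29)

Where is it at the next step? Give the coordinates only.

(9, -33)

The first coordinate repeats the cycle [9, 9, 1] with period 3; step 6 mod 3 = 0, giving 9.
The second coordinate changes by -4 each step, so at step 6 it is -9 + 6·(-4) = -33.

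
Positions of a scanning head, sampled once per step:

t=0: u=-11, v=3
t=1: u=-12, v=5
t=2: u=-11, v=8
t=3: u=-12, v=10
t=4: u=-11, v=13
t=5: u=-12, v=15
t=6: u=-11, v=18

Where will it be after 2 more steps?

u=-11, v=23

Step-to-step displacements: (-1, +2), (+1, +3), (-1, +2), (+1, +3), (-1, +2), (+1, +3) — a repeating cycle of length 2.
step 7: apply (-1, +2) → u=-12, v=20
step 8: apply (+1, +3) → u=-11, v=23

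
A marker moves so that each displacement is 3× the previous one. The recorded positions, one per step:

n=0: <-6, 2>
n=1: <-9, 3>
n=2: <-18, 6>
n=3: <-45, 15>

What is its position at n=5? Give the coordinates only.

The jumps are <-3, +1>, <-9, +3>, <-27, +9> — a geometric progression with ratio 3.
step 4: <-45, 15> + <-81, +27> → <-126, 42>
step 5: <-126, 42> + <-243, +81> → <-369, 123>

<-369, 123>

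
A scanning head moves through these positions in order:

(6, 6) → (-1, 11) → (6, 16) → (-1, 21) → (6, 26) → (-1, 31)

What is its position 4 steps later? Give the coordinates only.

(-1, 51)

The first coordinate repeats the cycle [6, -1] with period 2; step 9 mod 2 = 1, giving -1.
The second coordinate changes by +5 each step, so at step 9 it is 6 + 9·(5) = 51.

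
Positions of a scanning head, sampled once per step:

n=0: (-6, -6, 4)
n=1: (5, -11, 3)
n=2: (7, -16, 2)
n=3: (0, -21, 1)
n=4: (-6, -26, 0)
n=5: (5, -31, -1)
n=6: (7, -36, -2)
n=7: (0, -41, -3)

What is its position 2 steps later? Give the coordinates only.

(5, -51, -5)

The first coordinate repeats the cycle [-6, 5, 7, 0] with period 4; step 9 mod 4 = 1, giving 5.
The second coordinate changes by -5 each step, so at step 9 it is -6 + 9·(-5) = -51.
The third coordinate changes by -1 each step, so at step 9 it is 4 + 9·(-1) = -5.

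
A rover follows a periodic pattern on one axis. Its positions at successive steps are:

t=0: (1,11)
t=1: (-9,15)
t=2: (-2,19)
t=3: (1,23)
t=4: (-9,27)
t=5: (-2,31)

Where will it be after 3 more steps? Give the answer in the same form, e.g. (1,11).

(-2,43)

First: cycles through 1, -9, -2 every 3 steps. Step 8 lands at position 2 of the cycle → -2.
Second: linear, +4 per step → 43 at step 8.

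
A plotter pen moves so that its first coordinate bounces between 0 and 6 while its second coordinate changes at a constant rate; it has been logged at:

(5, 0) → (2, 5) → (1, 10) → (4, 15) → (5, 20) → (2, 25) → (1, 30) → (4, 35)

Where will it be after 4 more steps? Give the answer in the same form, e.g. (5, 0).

The first coordinate reflects between 0 and 6, moving 3 per step.
  step 8: 4 → 5
  step 9: 5 → 2
  step 10: 2 → 1
  step 11: 1 → 4
The second coordinate changes by +5 each step: at step 11 it is 55.

(4, 55)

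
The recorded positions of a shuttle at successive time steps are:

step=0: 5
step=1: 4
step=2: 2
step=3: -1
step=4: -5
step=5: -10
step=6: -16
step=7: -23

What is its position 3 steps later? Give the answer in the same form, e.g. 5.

-50

First differences are -1, -2, -3, -4, -5, -6, -7; their common second difference is -1 (constant acceleration).
step 8: -23 − 8 → -31
step 9: -31 − 9 → -40
step 10: -40 − 10 → -50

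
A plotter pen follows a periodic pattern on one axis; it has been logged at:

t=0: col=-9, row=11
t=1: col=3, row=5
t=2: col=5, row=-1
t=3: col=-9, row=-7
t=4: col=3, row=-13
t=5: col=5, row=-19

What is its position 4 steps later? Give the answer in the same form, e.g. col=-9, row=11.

The col coordinate repeats the cycle [-9, 3, 5] with period 3; step 9 mod 3 = 0, giving -9.
The row coordinate changes by -6 each step, so at step 9 it is 11 + 9·(-6) = -43.

col=-9, row=-43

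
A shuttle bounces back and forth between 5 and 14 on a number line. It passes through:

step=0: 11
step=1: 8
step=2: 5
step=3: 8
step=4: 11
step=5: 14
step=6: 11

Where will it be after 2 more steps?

The value reflects between 5 and 14, moving 3 per step.
  step 7: 11 → 8
  step 8: 8 → 5

5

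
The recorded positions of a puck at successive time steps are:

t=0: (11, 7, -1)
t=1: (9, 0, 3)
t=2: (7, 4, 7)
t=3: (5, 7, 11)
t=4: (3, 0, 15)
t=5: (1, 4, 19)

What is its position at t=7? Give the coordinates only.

First: linear, -2 per step → -3 at step 7.
Second: cycles through 7, 0, 4 every 3 steps. Step 7 lands at position 1 of the cycle → 0.
Third: linear, +4 per step → 27 at step 7.

(-3, 0, 27)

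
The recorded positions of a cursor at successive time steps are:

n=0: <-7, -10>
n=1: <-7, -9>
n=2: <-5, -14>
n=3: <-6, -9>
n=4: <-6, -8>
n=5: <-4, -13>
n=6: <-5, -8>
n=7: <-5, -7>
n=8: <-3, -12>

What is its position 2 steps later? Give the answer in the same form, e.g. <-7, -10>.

The moves between consecutive positions are <+0, +1>, <+2, -5>, <-1, +5>, <+0, +1>, <+2, -5>, <-1, +5>, <+0, +1>, <+2, -5>; they repeat the 3-cycle [<+0, +1>, <+2, -5>, <-1, +5>].
step 9: apply <-1, +5> → <-4, -7>
step 10: apply <+0, +1> → <-4, -6>

<-4, -6>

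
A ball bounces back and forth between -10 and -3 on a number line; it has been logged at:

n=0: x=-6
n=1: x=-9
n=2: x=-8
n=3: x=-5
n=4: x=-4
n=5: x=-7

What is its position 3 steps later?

The value travels 3 per step and bounces off the walls at -10 and -3.
  step 6: -7 → -10
  step 7: -10 → -7
  step 8: -7 → -4

x=-4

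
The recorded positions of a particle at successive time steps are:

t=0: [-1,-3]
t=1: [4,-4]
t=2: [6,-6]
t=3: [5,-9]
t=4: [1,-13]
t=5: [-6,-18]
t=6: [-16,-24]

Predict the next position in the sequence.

First differences are [+5,-1], [+2,-2], [-1,-3], [-4,-4], [-7,-5], [-10,-6]; their common second difference is [-3,-1] (constant acceleration).
step 7: [-16,-24] + [-13,-7] → [-29,-31]

[-29,-31]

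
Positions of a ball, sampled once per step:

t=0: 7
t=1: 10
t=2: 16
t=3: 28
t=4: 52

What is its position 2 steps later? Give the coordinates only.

Consecutive displacements +3, +6, +12, +24 scale by a factor of 2 each step.
step 5: 52 + 48 → 100
step 6: 100 + 96 → 196

196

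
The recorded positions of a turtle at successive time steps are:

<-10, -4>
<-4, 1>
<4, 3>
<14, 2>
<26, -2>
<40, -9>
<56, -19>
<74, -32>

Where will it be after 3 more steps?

First differences are <+6, +5>, <+8, +2>, <+10, -1>, <+12, -4>, <+14, -7>, <+16, -10>, <+18, -13>; their common second difference is <+2, -3> (constant acceleration).
step 8: <74, -32> + <+20, -16> → <94, -48>
step 9: <94, -48> + <+22, -19> → <116, -67>
step 10: <116, -67> + <+24, -22> → <140, -89>

<140, -89>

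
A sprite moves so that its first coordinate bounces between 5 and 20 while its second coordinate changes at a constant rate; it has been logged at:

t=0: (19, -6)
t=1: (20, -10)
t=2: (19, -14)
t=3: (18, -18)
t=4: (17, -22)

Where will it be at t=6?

(15, -30)

The first coordinate travels 1 per step and bounces off the walls at 5 and 20.
  step 5: 17 → 16
  step 6: 16 → 15
The second coordinate changes by -4 each step: at step 6 it is -30.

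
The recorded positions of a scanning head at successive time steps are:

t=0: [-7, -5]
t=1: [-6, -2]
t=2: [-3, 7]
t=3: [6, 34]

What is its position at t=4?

The jumps are [+1, +3], [+3, +9], [+9, +27] — a geometric progression with ratio 3.
step 4: [6, 34] + [+27, +81] → [33, 115]

[33, 115]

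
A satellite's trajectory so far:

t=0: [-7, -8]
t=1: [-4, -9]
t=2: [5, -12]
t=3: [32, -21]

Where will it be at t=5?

The jumps are [+3, -1], [+9, -3], [+27, -9] — a geometric progression with ratio 3.
step 4: [32, -21] + [+81, -27] → [113, -48]
step 5: [113, -48] + [+243, -81] → [356, -129]

[356, -129]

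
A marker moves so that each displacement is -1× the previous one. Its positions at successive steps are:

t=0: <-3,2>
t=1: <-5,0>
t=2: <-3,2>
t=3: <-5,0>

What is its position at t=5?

The jumps are <-2,-2>, <+2,+2>, <-2,-2> — a geometric progression with ratio -1.
step 4: <-5,0> + <+2,+2> → <-3,2>
step 5: <-3,2> + <-2,-2> → <-5,0>

<-5,0>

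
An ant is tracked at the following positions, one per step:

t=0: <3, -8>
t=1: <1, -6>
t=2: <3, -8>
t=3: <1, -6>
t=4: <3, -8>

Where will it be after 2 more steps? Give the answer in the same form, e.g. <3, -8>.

Step-to-step displacements: <-2, +2>, <+2, -2>, <-2, +2>, <+2, -2>; each is -1× the previous.
step 5: <3, -8> + <-2, +2> → <1, -6>
step 6: <1, -6> + <+2, -2> → <3, -8>

<3, -8>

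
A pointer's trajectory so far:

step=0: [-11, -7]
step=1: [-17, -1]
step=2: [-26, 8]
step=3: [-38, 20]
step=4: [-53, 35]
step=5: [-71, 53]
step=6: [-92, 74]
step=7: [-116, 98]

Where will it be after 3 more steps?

Taking differences between consecutive positions: [-6, +6], [-9, +9], [-12, +12], [-15, +15], [-18, +18], [-21, +21], [-24, +24]. These grow by [-3, +3] each step.
step 8: [-116, 98] + [-27, +27] → [-143, 125]
step 9: [-143, 125] + [-30, +30] → [-173, 155]
step 10: [-173, 155] + [-33, +33] → [-206, 188]

[-206, 188]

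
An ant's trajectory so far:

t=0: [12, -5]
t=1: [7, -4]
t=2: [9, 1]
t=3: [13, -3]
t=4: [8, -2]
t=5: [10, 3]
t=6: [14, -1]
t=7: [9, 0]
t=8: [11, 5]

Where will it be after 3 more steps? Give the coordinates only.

[12, 7]

The moves between consecutive positions are [-5, +1], [+2, +5], [+4, -4], [-5, +1], [+2, +5], [+4, -4], [-5, +1], [+2, +5]; they repeat the 3-cycle [[-5, +1], [+2, +5], [+4, -4]].
step 9: apply [+4, -4] → [15, 1]
step 10: apply [-5, +1] → [10, 2]
step 11: apply [+2, +5] → [12, 7]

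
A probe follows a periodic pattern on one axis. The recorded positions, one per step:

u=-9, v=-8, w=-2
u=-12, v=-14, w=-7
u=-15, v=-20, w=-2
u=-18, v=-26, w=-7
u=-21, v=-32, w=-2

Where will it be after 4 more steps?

The u coordinate changes by -3 each step, so at step 8 it is -9 + 8·(-3) = -33.
The v coordinate changes by -6 each step, so at step 8 it is -8 + 8·(-6) = -56.
The w coordinate repeats the cycle [-2, -7] with period 2; step 8 mod 2 = 0, giving -2.

u=-33, v=-56, w=-2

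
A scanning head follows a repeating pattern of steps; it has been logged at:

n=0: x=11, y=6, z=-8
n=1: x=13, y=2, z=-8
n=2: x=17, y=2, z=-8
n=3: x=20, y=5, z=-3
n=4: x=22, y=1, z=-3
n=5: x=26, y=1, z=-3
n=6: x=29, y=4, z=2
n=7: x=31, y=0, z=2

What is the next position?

x=35, y=0, z=2

Step-to-step displacements: (+2, -4, +0), (+4, +0, +0), (+3, +3, +5), (+2, -4, +0), (+4, +0, +0), (+3, +3, +5), (+2, -4, +0) — a repeating cycle of length 3.
step 8: apply (+4, +0, +0) → x=35, y=0, z=2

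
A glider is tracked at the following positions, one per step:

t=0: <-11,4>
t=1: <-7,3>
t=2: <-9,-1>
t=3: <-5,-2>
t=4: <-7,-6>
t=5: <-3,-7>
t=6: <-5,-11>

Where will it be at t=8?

Step-to-step displacements: <+4,-1>, <-2,-4>, <+4,-1>, <-2,-4>, <+4,-1>, <-2,-4> — a repeating cycle of length 2.
step 7: apply <+4,-1> → <-1,-12>
step 8: apply <-2,-4> → <-3,-16>

<-3,-16>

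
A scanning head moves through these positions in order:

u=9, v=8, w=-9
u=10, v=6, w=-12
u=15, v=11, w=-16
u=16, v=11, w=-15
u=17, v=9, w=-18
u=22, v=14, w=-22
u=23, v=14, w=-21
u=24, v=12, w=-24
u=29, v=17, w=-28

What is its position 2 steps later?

u=31, v=15, w=-30

Differencing gives (+1, -2, -3), (+5, +5, -4), (+1, +0, +1), (+1, -2, -3), (+5, +5, -4), (+1, +0, +1), (+1, -2, -3), (+5, +5, -4). This is the pattern (+1, -2, -3), (+5, +5, -4), (+1, +0, +1) repeated.
step 9: apply (+1, +0, +1) → u=30, v=17, w=-27
step 10: apply (+1, -2, -3) → u=31, v=15, w=-30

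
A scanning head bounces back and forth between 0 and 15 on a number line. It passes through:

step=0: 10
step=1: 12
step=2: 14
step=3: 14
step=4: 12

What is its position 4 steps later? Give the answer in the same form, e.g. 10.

The value travels 2 per step and bounces off the walls at 0 and 15.
  step 5: 12 → 10
  step 6: 10 → 8
  step 7: 8 → 6
  step 8: 6 → 4

4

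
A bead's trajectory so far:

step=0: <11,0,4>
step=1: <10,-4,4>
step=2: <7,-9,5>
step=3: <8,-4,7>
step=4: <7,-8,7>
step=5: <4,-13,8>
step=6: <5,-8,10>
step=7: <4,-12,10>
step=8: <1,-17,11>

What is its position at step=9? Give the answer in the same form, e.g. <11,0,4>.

<2,-12,13>

Differencing gives <-1,-4,+0>, <-3,-5,+1>, <+1,+5,+2>, <-1,-4,+0>, <-3,-5,+1>, <+1,+5,+2>, <-1,-4,+0>, <-3,-5,+1>. This is the pattern <-1,-4,+0>, <-3,-5,+1>, <+1,+5,+2> repeated.
step 9: apply <+1,+5,+2> → <2,-12,13>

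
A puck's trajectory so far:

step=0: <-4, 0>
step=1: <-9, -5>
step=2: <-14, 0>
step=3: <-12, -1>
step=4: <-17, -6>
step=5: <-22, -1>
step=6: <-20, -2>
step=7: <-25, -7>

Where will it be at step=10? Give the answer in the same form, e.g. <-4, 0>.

Step-to-step displacements: <-5, -5>, <-5, +5>, <+2, -1>, <-5, -5>, <-5, +5>, <+2, -1>, <-5, -5> — a repeating cycle of length 3.
step 8: apply <-5, +5> → <-30, -2>
step 9: apply <+2, -1> → <-28, -3>
step 10: apply <-5, -5> → <-33, -8>

<-33, -8>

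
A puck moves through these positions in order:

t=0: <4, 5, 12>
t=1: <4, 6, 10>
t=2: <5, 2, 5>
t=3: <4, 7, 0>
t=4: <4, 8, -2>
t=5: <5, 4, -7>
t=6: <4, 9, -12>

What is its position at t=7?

<4, 10, -14>

Differencing gives <+0, +1, -2>, <+1, -4, -5>, <-1, +5, -5>, <+0, +1, -2>, <+1, -4, -5>, <-1, +5, -5>. This is the pattern <+0, +1, -2>, <+1, -4, -5>, <-1, +5, -5> repeated.
step 7: apply <+0, +1, -2> → <4, 10, -14>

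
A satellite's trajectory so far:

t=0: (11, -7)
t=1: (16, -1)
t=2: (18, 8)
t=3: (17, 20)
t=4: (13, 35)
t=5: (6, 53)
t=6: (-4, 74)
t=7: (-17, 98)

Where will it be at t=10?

Taking differences between consecutive positions: (+5, +6), (+2, +9), (-1, +12), (-4, +15), (-7, +18), (-10, +21), (-13, +24). These grow by (-3, +3) each step.
step 8: (-17, 98) + (-16, +27) → (-33, 125)
step 9: (-33, 125) + (-19, +30) → (-52, 155)
step 10: (-52, 155) + (-22, +33) → (-74, 188)

(-74, 188)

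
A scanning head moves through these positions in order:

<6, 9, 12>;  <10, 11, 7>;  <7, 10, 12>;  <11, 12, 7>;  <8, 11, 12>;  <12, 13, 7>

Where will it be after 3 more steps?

<10, 13, 12>

The moves between consecutive positions are <+4, +2, -5>, <-3, -1, +5>, <+4, +2, -5>, <-3, -1, +5>, <+4, +2, -5>; they repeat the 2-cycle [<+4, +2, -5>, <-3, -1, +5>].
step 6: apply <-3, -1, +5> → <9, 12, 12>
step 7: apply <+4, +2, -5> → <13, 14, 7>
step 8: apply <-3, -1, +5> → <10, 13, 12>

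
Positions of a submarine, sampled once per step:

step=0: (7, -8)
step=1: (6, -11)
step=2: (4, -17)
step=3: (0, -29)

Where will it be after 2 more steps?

The jumps are (-1, -3), (-2, -6), (-4, -12) — a geometric progression with ratio 2.
step 4: (0, -29) + (-8, -24) → (-8, -53)
step 5: (-8, -53) + (-16, -48) → (-24, -101)

(-24, -101)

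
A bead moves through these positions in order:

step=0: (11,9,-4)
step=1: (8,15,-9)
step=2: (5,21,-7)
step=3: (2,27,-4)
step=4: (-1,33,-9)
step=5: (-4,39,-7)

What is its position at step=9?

(-16,63,-4)

First: linear, -3 per step → -16 at step 9.
Second: linear, +6 per step → 63 at step 9.
Third: cycles through -4, -9, -7 every 3 steps. Step 9 lands at position 0 of the cycle → -4.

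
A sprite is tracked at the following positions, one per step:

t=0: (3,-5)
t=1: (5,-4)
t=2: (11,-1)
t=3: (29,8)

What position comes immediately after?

Step-to-step displacements: (+2,+1), (+6,+3), (+18,+9); each is 3× the previous.
step 4: (29,8) + (+54,+27) → (83,35)

(83,35)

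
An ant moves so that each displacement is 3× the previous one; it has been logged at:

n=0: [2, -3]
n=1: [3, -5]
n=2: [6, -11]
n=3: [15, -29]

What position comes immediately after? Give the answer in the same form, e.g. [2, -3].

[42, -83]

Consecutive displacements [+1, -2], [+3, -6], [+9, -18] scale by a factor of 3 each step.
step 4: [15, -29] + [+27, -54] → [42, -83]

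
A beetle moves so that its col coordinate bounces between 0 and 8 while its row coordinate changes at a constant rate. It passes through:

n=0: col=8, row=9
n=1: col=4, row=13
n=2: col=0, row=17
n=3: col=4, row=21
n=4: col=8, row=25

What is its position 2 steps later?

The col coordinate travels 4 per step and bounces off the walls at 0 and 8.
  step 5: 8 → 4
  step 6: 4 → 0
The row coordinate changes by +4 each step: at step 6 it is 33.

col=0, row=33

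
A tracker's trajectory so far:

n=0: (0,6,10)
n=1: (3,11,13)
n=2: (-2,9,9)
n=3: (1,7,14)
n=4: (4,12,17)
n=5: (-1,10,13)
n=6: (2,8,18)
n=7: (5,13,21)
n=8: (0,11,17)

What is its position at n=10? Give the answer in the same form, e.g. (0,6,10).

Step-to-step displacements: (+3,+5,+3), (-5,-2,-4), (+3,-2,+5), (+3,+5,+3), (-5,-2,-4), (+3,-2,+5), (+3,+5,+3), (-5,-2,-4) — a repeating cycle of length 3.
step 9: apply (+3,-2,+5) → (3,9,22)
step 10: apply (+3,+5,+3) → (6,14,25)

(6,14,25)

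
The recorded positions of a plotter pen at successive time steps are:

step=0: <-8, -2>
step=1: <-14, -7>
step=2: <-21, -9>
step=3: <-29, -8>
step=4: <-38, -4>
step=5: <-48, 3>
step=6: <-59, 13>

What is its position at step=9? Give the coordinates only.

<-98, 61>

First differences are <-6, -5>, <-7, -2>, <-8, +1>, <-9, +4>, <-10, +7>, <-11, +10>; their common second difference is <-1, +3> (constant acceleration).
step 7: <-59, 13> + <-12, +13> → <-71, 26>
step 8: <-71, 26> + <-13, +16> → <-84, 42>
step 9: <-84, 42> + <-14, +19> → <-98, 61>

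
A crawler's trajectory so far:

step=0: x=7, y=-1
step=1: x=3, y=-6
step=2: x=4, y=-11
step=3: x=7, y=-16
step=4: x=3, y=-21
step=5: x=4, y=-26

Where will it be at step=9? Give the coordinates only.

x=7, y=-46

X: cycles through 7, 3, 4 every 3 steps. Step 9 lands at position 0 of the cycle → 7.
Y: linear, -5 per step → -46 at step 9.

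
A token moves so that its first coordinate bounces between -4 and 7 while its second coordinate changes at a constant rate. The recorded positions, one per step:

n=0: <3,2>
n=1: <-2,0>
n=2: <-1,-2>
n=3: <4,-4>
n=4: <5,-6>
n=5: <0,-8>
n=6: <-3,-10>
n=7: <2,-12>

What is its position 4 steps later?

The first coordinate reflects between -4 and 7, moving 5 per step.
  step 8: 2 → 7
  step 9: 7 → 2
  step 10: 2 → -3
  step 11: -3 → 0
The second coordinate changes by -2 each step: at step 11 it is -20.

<0,-20>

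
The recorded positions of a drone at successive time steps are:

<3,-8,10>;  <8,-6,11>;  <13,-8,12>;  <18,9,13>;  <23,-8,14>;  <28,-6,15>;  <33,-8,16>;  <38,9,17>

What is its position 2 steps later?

<48,-6,19>

The first coordinate changes by +5 each step, so at step 9 it is 3 + 9·(5) = 48.
The second coordinate repeats the cycle [-8, -6, -8, 9] with period 4; step 9 mod 4 = 1, giving -6.
The third coordinate changes by +1 each step, so at step 9 it is 10 + 9·(1) = 19.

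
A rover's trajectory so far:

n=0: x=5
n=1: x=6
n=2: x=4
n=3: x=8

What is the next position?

Consecutive displacements +1, -2, +4 scale by a factor of -2 each step.
step 4: 8 − 8 → x=0

x=0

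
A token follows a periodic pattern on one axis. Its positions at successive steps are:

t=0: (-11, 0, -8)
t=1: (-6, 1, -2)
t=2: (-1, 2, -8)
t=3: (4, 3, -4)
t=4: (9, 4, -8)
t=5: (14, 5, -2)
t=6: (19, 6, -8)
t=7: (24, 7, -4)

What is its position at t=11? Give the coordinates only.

The first coordinate changes by +5 each step, so at step 11 it is -11 + 11·(5) = 44.
The second coordinate changes by +1 each step, so at step 11 it is 0 + 11·(1) = 11.
The third coordinate repeats the cycle [-8, -2, -8, -4] with period 4; step 11 mod 4 = 3, giving -4.

(44, 11, -4)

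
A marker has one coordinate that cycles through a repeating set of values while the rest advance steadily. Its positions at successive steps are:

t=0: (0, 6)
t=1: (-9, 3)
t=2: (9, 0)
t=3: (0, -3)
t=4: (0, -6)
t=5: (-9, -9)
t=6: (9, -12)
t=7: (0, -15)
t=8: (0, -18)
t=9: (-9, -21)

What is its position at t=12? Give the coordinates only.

(0, -30)

First: cycles through 0, -9, 9, 0 every 4 steps. Step 12 lands at position 0 of the cycle → 0.
Second: linear, -3 per step → -30 at step 12.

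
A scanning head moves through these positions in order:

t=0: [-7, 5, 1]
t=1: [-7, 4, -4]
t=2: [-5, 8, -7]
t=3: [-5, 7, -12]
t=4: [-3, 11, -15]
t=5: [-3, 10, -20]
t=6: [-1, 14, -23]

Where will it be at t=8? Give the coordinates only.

[1, 17, -31]

The moves between consecutive positions are [+0, -1, -5], [+2, +4, -3], [+0, -1, -5], [+2, +4, -3], [+0, -1, -5], [+2, +4, -3]; they repeat the 2-cycle [[+0, -1, -5], [+2, +4, -3]].
step 7: apply [+0, -1, -5] → [-1, 13, -28]
step 8: apply [+2, +4, -3] → [1, 17, -31]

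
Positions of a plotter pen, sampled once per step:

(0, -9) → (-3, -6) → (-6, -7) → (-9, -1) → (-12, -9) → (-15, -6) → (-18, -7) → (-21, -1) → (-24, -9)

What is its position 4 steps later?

(-36, -9)

The first coordinate changes by -3 each step, so at step 12 it is 0 + 12·(-3) = -36.
The second coordinate repeats the cycle [-9, -6, -7, -1] with period 4; step 12 mod 4 = 0, giving -9.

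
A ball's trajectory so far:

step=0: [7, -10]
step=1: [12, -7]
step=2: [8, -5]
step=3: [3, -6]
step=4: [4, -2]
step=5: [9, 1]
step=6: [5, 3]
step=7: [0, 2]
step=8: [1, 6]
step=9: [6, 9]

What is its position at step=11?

Differencing gives [+5, +3], [-4, +2], [-5, -1], [+1, +4], [+5, +3], [-4, +2], [-5, -1], [+1, +4], [+5, +3]. This is the pattern [+5, +3], [-4, +2], [-5, -1], [+1, +4] repeated.
step 10: apply [-4, +2] → [2, 11]
step 11: apply [-5, -1] → [-3, 10]

[-3, 10]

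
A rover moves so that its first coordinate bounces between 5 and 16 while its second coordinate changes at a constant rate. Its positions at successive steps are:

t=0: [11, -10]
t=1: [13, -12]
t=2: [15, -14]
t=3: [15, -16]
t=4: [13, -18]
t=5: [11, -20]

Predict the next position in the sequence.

[9, -22]

The first coordinate travels 2 per step and bounces off the walls at 5 and 16.
  step 6: 11 → 9
The second coordinate changes by -2 each step: at step 6 it is -22.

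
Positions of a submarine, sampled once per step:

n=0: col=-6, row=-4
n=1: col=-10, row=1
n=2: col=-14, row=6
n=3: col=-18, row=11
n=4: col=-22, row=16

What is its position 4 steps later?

col=-38, row=36

The position changes by (-4,+5) every step.
step 5: col=-22, row=16 + (-4,+5) → col=-26, row=21
step 6: col=-26, row=21 + (-4,+5) → col=-30, row=26
step 7: col=-30, row=26 + (-4,+5) → col=-34, row=31
step 8: col=-34, row=31 + (-4,+5) → col=-38, row=36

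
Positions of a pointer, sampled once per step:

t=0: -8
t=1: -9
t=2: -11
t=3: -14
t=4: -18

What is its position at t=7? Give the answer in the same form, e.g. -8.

-36

First differences are -1, -2, -3, -4; their common second difference is -1 (constant acceleration).
step 5: -18 − 5 → -23
step 6: -23 − 6 → -29
step 7: -29 − 7 → -36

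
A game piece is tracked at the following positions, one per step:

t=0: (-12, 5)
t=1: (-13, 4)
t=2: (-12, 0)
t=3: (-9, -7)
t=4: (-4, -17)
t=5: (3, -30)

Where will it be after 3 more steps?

Successive displacements: (-1, -1), (+1, -4), (+3, -7), (+5, -10), (+7, -13) — each changes by (+2, -3).
step 6: (3, -30) + (+9, -16) → (12, -46)
step 7: (12, -46) + (+11, -19) → (23, -65)
step 8: (23, -65) + (+13, -22) → (36, -87)

(36, -87)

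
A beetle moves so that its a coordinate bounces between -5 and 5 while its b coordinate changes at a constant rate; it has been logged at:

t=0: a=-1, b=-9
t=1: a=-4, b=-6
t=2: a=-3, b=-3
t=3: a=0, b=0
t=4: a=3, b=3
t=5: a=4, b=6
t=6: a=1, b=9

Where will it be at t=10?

a=1, b=21

The a coordinate travels 3 per step and bounces off the walls at -5 and 5.
  step 7: 1 → -2
  step 8: -2 → -5
  step 9: -5 → -2
  step 10: -2 → 1
The b coordinate changes by +3 each step: at step 10 it is 21.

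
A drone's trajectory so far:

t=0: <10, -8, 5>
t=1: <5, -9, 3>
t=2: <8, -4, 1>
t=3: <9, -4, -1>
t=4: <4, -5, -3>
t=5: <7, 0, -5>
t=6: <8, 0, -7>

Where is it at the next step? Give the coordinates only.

The moves between consecutive positions are <-5, -1, -2>, <+3, +5, -2>, <+1, +0, -2>, <-5, -1, -2>, <+3, +5, -2>, <+1, +0, -2>; they repeat the 3-cycle [<-5, -1, -2>, <+3, +5, -2>, <+1, +0, -2>].
step 7: apply <-5, -1, -2> → <3, -1, -9>

<3, -1, -9>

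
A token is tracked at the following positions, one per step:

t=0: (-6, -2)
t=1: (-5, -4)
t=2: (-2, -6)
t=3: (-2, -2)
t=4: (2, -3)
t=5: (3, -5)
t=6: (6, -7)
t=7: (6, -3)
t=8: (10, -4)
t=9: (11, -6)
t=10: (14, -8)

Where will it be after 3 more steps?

(19, -7)

Differencing gives (+1, -2), (+3, -2), (+0, +4), (+4, -1), (+1, -2), (+3, -2), (+0, +4), (+4, -1), (+1, -2), (+3, -2). This is the pattern (+1, -2), (+3, -2), (+0, +4), (+4, -1) repeated.
step 11: apply (+0, +4) → (14, -4)
step 12: apply (+4, -1) → (18, -5)
step 13: apply (+1, -2) → (19, -7)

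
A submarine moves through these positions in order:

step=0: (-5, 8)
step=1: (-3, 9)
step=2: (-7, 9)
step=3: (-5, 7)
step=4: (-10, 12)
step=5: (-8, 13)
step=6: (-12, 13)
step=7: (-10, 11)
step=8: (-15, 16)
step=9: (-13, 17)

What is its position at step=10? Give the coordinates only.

(-17, 17)

The moves between consecutive positions are (+2, +1), (-4, +0), (+2, -2), (-5, +5), (+2, +1), (-4, +0), (+2, -2), (-5, +5), (+2, +1); they repeat the 4-cycle [(+2, +1), (-4, +0), (+2, -2), (-5, +5)].
step 10: apply (-4, +0) → (-17, 17)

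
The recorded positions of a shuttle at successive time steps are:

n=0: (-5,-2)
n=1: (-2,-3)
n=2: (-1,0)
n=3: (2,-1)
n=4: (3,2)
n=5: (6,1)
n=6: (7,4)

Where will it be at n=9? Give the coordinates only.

(14,5)

The moves between consecutive positions are (+3,-1), (+1,+3), (+3,-1), (+1,+3), (+3,-1), (+1,+3); they repeat the 2-cycle [(+3,-1), (+1,+3)].
step 7: apply (+3,-1) → (10,3)
step 8: apply (+1,+3) → (11,6)
step 9: apply (+3,-1) → (14,5)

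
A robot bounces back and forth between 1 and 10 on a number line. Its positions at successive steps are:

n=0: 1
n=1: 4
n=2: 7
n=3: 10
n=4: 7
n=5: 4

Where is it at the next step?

The value travels 3 per step and bounces off the walls at 1 and 10.
  step 6: 4 → 1

1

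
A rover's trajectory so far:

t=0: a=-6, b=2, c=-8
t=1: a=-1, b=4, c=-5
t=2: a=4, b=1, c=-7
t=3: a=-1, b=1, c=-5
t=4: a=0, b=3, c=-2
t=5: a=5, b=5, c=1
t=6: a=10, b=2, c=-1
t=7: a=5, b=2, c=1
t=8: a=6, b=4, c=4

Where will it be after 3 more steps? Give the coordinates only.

a=11, b=3, c=7

Step-to-step displacements: (+5, +2, +3), (+5, -3, -2), (-5, +0, +2), (+1, +2, +3), (+5, +2, +3), (+5, -3, -2), (-5, +0, +2), (+1, +2, +3) — a repeating cycle of length 4.
step 9: apply (+5, +2, +3) → a=11, b=6, c=7
step 10: apply (+5, -3, -2) → a=16, b=3, c=5
step 11: apply (-5, +0, +2) → a=11, b=3, c=7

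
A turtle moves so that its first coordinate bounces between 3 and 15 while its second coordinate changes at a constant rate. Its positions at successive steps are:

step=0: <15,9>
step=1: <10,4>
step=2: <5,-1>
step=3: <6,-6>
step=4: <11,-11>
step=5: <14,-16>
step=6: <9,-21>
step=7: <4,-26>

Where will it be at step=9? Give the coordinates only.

The first coordinate reflects between 3 and 15, moving 5 per step.
  step 8: 4 → 7
  step 9: 7 → 12
The second coordinate changes by -5 each step: at step 9 it is -36.

<12,-36>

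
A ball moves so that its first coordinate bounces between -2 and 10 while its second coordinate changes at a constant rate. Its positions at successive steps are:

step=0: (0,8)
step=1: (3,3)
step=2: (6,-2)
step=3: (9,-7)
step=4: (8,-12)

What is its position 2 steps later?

(2,-22)

The first coordinate travels 3 per step and bounces off the walls at -2 and 10.
  step 5: 8 → 5
  step 6: 5 → 2
The second coordinate changes by -5 each step: at step 6 it is -22.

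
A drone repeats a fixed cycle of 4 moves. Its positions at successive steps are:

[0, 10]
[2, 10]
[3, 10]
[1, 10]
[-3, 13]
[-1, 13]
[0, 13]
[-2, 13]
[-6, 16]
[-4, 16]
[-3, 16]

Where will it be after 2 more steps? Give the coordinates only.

[-9, 19]

The moves between consecutive positions are [+2, +0], [+1, +0], [-2, +0], [-4, +3], [+2, +0], [+1, +0], [-2, +0], [-4, +3], [+2, +0], [+1, +0]; they repeat the 4-cycle [[+2, +0], [+1, +0], [-2, +0], [-4, +3]].
step 11: apply [-2, +0] → [-5, 16]
step 12: apply [-4, +3] → [-9, 19]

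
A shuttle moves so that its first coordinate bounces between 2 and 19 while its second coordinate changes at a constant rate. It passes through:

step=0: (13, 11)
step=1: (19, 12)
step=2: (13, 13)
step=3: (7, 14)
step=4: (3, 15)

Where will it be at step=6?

The first coordinate reflects between 2 and 19, moving 6 per step.
  step 5: 3 → 9
  step 6: 9 → 15
The second coordinate changes by +1 each step: at step 6 it is 17.

(15, 17)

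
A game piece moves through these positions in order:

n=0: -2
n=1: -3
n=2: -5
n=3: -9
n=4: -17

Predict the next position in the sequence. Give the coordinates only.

-33

Step-to-step displacements: -1, -2, -4, -8; each is 2× the previous.
step 5: -17 − 16 → -33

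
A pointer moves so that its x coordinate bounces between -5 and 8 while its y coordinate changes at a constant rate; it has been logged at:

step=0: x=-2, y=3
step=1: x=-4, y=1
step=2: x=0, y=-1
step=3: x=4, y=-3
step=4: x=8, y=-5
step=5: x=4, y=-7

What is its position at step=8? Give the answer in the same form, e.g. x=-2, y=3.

The x coordinate travels 4 per step and bounces off the walls at -5 and 8.
  step 6: 4 → 0
  step 7: 0 → -4
  step 8: -4 → -2
The y coordinate changes by -2 each step: at step 8 it is -13.

x=-2, y=-13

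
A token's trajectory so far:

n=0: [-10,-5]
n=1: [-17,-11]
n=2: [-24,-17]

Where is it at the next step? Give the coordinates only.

The position changes by [-7,-6] every step.
step 3: [-24,-17] + [-7,-6] → [-31,-23]

[-31,-23]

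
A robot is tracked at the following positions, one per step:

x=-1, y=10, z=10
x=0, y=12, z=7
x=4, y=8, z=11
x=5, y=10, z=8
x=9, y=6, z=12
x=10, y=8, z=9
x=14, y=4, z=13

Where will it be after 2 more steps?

The moves between consecutive positions are (+1,+2,-3), (+4,-4,+4), (+1,+2,-3), (+4,-4,+4), (+1,+2,-3), (+4,-4,+4); they repeat the 2-cycle [(+1,+2,-3), (+4,-4,+4)].
step 7: apply (+1,+2,-3) → x=15, y=6, z=10
step 8: apply (+4,-4,+4) → x=19, y=2, z=14

x=19, y=2, z=14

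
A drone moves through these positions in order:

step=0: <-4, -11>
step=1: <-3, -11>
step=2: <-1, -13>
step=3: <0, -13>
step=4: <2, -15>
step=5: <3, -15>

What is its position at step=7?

Step-to-step displacements: <+1, +0>, <+2, -2>, <+1, +0>, <+2, -2>, <+1, +0> — a repeating cycle of length 2.
step 6: apply <+2, -2> → <5, -17>
step 7: apply <+1, +0> → <6, -17>

<6, -17>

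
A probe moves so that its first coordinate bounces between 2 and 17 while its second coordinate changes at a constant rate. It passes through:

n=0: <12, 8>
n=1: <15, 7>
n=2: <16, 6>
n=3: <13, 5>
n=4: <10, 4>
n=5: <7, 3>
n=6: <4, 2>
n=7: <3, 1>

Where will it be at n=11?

The first coordinate reflects between 2 and 17, moving 3 per step.
  step 8: 3 → 6
  step 9: 6 → 9
  step 10: 9 → 12
  step 11: 12 → 15
The second coordinate changes by -1 each step: at step 11 it is -3.

<15, -3>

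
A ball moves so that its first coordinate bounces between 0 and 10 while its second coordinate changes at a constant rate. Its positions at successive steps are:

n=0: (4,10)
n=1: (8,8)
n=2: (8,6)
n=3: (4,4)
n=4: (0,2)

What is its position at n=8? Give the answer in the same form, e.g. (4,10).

(4,-6)

The first coordinate travels 4 per step and bounces off the walls at 0 and 10.
  step 5: 0 → 4
  step 6: 4 → 8
  step 7: 8 → 8
  step 8: 8 → 4
The second coordinate changes by -2 each step: at step 8 it is -6.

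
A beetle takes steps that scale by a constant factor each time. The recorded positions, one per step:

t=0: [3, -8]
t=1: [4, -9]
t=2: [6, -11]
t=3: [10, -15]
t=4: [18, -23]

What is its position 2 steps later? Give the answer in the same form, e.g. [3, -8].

The jumps are [+1, -1], [+2, -2], [+4, -4], [+8, -8] — a geometric progression with ratio 2.
step 5: [18, -23] + [+16, -16] → [34, -39]
step 6: [34, -39] + [+32, -32] → [66, -71]

[66, -71]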